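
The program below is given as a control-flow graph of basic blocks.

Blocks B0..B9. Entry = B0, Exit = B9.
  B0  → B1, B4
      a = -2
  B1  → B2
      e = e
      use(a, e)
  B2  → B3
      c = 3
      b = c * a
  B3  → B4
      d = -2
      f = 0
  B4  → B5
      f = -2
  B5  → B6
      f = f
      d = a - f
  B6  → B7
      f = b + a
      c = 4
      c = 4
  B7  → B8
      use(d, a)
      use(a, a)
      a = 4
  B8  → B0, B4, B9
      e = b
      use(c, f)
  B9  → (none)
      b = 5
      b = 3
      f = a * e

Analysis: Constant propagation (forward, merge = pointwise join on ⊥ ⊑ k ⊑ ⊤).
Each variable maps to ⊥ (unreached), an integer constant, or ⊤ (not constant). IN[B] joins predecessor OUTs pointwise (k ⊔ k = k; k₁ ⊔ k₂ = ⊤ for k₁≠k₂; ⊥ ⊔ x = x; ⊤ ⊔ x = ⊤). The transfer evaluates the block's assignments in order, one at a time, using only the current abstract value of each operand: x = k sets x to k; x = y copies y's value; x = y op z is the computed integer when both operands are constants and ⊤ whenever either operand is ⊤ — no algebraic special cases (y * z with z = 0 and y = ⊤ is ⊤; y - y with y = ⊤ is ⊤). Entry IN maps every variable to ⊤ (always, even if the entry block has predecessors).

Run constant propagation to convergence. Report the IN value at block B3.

Answer: {a: -2, b: -6, c: 3, d: ⊤, e: ⊤, f: ⊤}

Trace:
Converged values:
  B0:  IN=(all ⊤)  OUT={a:-2; rest ⊤}
  B1:  IN={a:-2; rest ⊤}  OUT={a:-2; rest ⊤}
  B2:  IN={a:-2; rest ⊤}  OUT={a:-2, b:-6, c:3; rest ⊤}
  B3:  IN={a:-2, b:-6, c:3; rest ⊤}  OUT={a:-2, b:-6, c:3, d:-2, f:0; rest ⊤}
  B4:  IN=(all ⊤)  OUT={f:-2; rest ⊤}
  B5:  IN={f:-2; rest ⊤}  OUT={f:-2; rest ⊤}
  B6:  IN={f:-2; rest ⊤}  OUT={c:4; rest ⊤}
  B7:  IN={c:4; rest ⊤}  OUT={a:4, c:4; rest ⊤}
  B8:  IN={a:4, c:4; rest ⊤}  OUT={a:4, c:4; rest ⊤}
  B9:  IN={a:4, c:4; rest ⊤}  OUT={a:4, b:3, c:4; rest ⊤}

Merge at B3: IN[B3] = OUT[B2] = {a: -2, b: -6, c: 3, d: ⊤, e: ⊤, f: ⊤}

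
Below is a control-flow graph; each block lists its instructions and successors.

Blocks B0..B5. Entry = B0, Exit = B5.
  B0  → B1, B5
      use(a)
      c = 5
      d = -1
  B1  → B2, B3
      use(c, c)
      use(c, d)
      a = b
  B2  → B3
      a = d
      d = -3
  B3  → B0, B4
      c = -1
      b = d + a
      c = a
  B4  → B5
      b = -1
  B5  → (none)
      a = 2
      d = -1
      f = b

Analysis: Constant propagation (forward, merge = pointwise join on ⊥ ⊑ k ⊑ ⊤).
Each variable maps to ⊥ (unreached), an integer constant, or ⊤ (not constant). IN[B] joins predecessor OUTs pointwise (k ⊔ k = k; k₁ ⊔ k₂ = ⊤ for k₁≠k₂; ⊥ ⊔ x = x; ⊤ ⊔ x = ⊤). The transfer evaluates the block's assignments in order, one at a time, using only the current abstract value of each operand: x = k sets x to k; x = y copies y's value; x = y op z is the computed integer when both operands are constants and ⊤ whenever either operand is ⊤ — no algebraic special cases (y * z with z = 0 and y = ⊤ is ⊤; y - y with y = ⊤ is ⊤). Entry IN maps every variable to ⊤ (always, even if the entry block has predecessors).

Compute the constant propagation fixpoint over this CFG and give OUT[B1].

Answer: {a: ⊤, b: ⊤, c: 5, d: -1, e: ⊤, f: ⊤}

Trace:
Fixpoint table:
  B0: | IN=(all ⊤) | OUT={c:5, d:-1; rest ⊤}
  B1: | IN={c:5, d:-1; rest ⊤} | OUT={c:5, d:-1; rest ⊤}
  B2: | IN={c:5, d:-1; rest ⊤} | OUT={a:-1, c:5, d:-3; rest ⊤}
  B3: | IN={c:5; rest ⊤} | OUT=(all ⊤)
  B4: | IN=(all ⊤) | OUT={b:-1; rest ⊤}
  B5: | IN=(all ⊤) | OUT={a:2, d:-1; rest ⊤}

Merge at B1: IN[B1] = OUT[B0] = {a: ⊤, b: ⊤, c: 5, d: -1, e: ⊤, f: ⊤}
Applying B1's transfer function to that IN value gives OUT[B1] (row B1 above).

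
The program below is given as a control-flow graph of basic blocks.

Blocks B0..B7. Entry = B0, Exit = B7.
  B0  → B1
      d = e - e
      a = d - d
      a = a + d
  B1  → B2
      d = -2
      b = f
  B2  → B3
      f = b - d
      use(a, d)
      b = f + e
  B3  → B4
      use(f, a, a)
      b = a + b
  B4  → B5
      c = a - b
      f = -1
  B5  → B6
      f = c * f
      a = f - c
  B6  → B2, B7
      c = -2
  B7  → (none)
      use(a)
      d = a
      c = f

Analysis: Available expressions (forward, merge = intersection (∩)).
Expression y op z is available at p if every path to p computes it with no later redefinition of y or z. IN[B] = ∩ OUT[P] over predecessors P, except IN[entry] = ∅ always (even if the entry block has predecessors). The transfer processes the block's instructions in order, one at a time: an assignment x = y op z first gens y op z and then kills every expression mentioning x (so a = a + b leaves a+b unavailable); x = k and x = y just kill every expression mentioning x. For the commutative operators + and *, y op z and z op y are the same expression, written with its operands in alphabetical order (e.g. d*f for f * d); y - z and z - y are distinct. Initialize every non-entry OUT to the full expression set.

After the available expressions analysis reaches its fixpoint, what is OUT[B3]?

Fixpoint table:
  B0: | IN={} | OUT={d-d, e-e}
  B1: | IN={d-d, e-e} | OUT={e-e}
  B2: | IN={e-e} | OUT={e+f, e-e}
  B3: | IN={e+f, e-e} | OUT={e+f, e-e}
  B4: | IN={e+f, e-e} | OUT={a-b, e-e}
  B5: | IN={a-b, e-e} | OUT={e-e, f-c}
  B6: | IN={e-e, f-c} | OUT={e-e}
  B7: | IN={e-e} | OUT={e-e}

Merge at B3: IN[B3] = OUT[B2] = {e+f, e-e}
Applying B3's transfer function to that IN value gives OUT[B3] (row B3 above).

Answer: {e+f, e-e}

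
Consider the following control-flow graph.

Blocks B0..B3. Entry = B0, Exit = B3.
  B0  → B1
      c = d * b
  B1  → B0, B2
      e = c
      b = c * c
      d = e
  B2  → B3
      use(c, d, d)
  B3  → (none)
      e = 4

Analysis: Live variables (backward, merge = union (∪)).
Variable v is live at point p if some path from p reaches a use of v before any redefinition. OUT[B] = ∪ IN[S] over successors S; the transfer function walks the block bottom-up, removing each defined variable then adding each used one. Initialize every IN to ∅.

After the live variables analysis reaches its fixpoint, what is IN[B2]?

Per-block solution:
  B0:  IN={b, d}  OUT={c}
  B1:  IN={c}  OUT={b, c, d}
  B2:  IN={c, d}  OUT={}
  B3:  IN={}  OUT={}

Merge at B2: OUT[B2] = IN[B3] = {}
Applying B2's transfer function to that OUT value gives IN[B2] (row B2 above).

Answer: {c, d}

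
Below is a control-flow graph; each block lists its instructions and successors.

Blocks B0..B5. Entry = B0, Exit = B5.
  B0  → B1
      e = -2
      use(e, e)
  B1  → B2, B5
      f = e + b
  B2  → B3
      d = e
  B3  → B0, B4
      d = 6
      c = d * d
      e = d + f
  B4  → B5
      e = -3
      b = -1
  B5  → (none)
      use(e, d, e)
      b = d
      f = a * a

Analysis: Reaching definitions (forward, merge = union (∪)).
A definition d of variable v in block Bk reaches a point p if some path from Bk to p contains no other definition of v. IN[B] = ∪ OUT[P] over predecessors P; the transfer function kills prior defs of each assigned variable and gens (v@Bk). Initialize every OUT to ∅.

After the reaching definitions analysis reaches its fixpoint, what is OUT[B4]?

Answer: {b@B4, c@B3, d@B3, e@B4, f@B1}

Trace:
Per-block solution:
  B0: | IN={c@B3, d@B3, e@B3, f@B1} | OUT={c@B3, d@B3, e@B0, f@B1}
  B1: | IN={c@B3, d@B3, e@B0, f@B1} | OUT={c@B3, d@B3, e@B0, f@B1}
  B2: | IN={c@B3, d@B3, e@B0, f@B1} | OUT={c@B3, d@B2, e@B0, f@B1}
  B3: | IN={c@B3, d@B2, e@B0, f@B1} | OUT={c@B3, d@B3, e@B3, f@B1}
  B4: | IN={c@B3, d@B3, e@B3, f@B1} | OUT={b@B4, c@B3, d@B3, e@B4, f@B1}
  B5: | IN={b@B4, c@B3, d@B3, e@B0, e@B4, f@B1} | OUT={b@B5, c@B3, d@B3, e@B0, e@B4, f@B5}

Merge at B4: IN[B4] = OUT[B3] = {c@B3, d@B3, e@B3, f@B1}
Applying B4's transfer function to that IN value gives OUT[B4] (row B4 above).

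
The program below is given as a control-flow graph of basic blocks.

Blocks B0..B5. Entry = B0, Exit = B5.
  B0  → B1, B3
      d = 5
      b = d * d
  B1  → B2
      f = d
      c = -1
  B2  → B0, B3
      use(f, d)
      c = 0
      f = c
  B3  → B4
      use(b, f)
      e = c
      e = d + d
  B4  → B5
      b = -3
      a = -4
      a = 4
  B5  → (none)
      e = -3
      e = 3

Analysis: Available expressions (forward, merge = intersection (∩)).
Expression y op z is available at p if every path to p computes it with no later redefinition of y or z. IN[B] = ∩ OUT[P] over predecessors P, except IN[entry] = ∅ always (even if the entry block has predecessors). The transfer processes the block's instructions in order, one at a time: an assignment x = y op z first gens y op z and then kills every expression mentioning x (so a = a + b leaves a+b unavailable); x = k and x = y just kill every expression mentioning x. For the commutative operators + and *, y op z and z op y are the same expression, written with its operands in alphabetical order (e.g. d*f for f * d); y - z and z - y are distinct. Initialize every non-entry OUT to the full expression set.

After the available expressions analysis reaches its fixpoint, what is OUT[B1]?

Fixpoint table:
  B0:  IN={}  OUT={d*d}
  B1:  IN={d*d}  OUT={d*d}
  B2:  IN={d*d}  OUT={d*d}
  B3:  IN={d*d}  OUT={d*d, d+d}
  B4:  IN={d*d, d+d}  OUT={d*d, d+d}
  B5:  IN={d*d, d+d}  OUT={d*d, d+d}

Merge at B1: IN[B1] = OUT[B0] = {d*d}
Applying B1's transfer function to that IN value gives OUT[B1] (row B1 above).

Answer: {d*d}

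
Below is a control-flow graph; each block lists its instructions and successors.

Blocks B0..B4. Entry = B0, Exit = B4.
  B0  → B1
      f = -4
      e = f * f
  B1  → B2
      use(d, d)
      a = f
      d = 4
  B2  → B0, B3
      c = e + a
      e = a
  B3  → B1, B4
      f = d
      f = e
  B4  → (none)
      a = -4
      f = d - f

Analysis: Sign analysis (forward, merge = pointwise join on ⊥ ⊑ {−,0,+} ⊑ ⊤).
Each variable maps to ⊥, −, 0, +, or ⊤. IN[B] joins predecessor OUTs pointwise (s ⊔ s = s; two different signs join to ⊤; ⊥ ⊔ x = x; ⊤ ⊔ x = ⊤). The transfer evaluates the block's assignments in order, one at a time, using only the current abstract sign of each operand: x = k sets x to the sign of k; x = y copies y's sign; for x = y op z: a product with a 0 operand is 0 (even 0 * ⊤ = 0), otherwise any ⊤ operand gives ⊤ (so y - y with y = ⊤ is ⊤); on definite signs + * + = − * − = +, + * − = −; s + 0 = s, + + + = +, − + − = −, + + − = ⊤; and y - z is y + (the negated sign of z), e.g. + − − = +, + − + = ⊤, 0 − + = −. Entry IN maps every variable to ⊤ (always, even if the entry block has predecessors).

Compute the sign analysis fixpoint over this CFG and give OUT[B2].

Answer: {a: -, b: ⊤, c: ⊤, d: +, e: -, f: -}

Working:
Converged values:
  B0:  IN=(all ⊤)  OUT={e:+, f:-; rest ⊤}
  B1:  IN={f:-; rest ⊤}  OUT={a:-, d:+, f:-; rest ⊤}
  B2:  IN={a:-, d:+, f:-; rest ⊤}  OUT={a:-, d:+, e:-, f:-; rest ⊤}
  B3:  IN={a:-, d:+, e:-, f:-; rest ⊤}  OUT={a:-, d:+, e:-, f:-; rest ⊤}
  B4:  IN={a:-, d:+, e:-, f:-; rest ⊤}  OUT={a:-, d:+, e:-, f:+; rest ⊤}

Merge at B2: IN[B2] = OUT[B1] = {a: -, b: ⊤, c: ⊤, d: +, e: ⊤, f: -}
Applying B2's transfer function to that IN value gives OUT[B2] (row B2 above).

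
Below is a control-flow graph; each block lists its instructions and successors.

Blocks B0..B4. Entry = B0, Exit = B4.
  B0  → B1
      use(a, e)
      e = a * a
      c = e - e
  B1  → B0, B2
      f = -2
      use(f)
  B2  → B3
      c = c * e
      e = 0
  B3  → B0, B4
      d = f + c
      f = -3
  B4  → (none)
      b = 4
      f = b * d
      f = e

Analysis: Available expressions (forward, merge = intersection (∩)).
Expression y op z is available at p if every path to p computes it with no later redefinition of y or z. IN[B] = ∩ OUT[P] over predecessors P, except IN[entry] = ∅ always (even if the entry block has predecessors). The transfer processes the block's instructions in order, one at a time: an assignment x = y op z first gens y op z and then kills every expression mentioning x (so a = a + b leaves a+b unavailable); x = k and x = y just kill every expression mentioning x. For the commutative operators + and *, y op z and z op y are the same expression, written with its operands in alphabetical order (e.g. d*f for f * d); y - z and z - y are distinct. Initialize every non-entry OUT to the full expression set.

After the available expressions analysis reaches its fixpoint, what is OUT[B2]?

Answer: {a*a}

Working:
Fixpoint table:
  B0: | IN={} | OUT={a*a, e-e}
  B1: | IN={a*a, e-e} | OUT={a*a, e-e}
  B2: | IN={a*a, e-e} | OUT={a*a}
  B3: | IN={a*a} | OUT={a*a}
  B4: | IN={a*a} | OUT={a*a, b*d}

Merge at B2: IN[B2] = OUT[B1] = {a*a, e-e}
Applying B2's transfer function to that IN value gives OUT[B2] (row B2 above).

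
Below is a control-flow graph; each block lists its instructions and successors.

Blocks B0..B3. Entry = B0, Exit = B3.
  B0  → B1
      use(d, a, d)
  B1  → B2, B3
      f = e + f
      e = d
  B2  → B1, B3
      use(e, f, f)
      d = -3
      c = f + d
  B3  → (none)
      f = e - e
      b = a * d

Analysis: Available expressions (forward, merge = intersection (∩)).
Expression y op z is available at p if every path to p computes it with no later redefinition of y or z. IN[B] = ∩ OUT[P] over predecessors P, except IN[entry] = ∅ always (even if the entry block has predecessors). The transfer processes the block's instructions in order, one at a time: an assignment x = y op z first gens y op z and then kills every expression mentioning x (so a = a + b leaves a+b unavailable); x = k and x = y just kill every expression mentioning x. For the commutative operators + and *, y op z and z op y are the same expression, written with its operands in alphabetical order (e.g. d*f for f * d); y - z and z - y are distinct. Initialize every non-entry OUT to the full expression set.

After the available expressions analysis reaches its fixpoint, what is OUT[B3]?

Converged values:
  B0:  IN={}  OUT={}
  B1:  IN={}  OUT={}
  B2:  IN={}  OUT={d+f}
  B3:  IN={}  OUT={a*d, e-e}

Merge at B3: IN[B3] = OUT[B1] ∩ OUT[B2] = {}
Applying B3's transfer function to that IN value gives OUT[B3] (row B3 above).

Answer: {a*d, e-e}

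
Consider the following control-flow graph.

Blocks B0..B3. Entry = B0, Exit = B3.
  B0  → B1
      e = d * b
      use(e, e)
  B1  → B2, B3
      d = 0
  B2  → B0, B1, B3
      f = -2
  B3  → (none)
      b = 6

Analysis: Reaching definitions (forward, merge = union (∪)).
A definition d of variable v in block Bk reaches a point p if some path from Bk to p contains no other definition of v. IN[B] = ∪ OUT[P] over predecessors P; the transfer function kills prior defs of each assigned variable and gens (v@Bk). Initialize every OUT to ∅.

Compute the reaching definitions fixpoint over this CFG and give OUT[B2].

Converged values:
  B0:   IN={d@B1, e@B0, f@B2}   OUT={d@B1, e@B0, f@B2}
  B1:   IN={d@B1, e@B0, f@B2}   OUT={d@B1, e@B0, f@B2}
  B2:   IN={d@B1, e@B0, f@B2}   OUT={d@B1, e@B0, f@B2}
  B3:   IN={d@B1, e@B0, f@B2}   OUT={b@B3, d@B1, e@B0, f@B2}

Merge at B2: IN[B2] = OUT[B1] = {d@B1, e@B0, f@B2}
Applying B2's transfer function to that IN value gives OUT[B2] (row B2 above).

Answer: {d@B1, e@B0, f@B2}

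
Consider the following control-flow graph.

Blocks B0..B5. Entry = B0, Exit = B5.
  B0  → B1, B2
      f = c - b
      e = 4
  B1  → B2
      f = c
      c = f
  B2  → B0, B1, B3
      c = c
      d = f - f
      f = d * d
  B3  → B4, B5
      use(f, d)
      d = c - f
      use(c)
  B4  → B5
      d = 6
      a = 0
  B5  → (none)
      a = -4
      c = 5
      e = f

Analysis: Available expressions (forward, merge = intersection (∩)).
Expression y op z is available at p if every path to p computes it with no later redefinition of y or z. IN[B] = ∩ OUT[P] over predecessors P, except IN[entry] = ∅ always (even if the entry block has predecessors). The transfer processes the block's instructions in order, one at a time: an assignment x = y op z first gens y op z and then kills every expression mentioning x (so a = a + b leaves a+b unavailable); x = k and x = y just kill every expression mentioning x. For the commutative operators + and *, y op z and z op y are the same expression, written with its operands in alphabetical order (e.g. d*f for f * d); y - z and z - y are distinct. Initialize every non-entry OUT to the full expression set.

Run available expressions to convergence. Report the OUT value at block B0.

Answer: {c-b}

Trace:
Per-block solution:
  B0:   IN={}   OUT={c-b}
  B1:   IN={}   OUT={}
  B2:   IN={}   OUT={d*d}
  B3:   IN={d*d}   OUT={c-f}
  B4:   IN={c-f}   OUT={c-f}
  B5:   IN={c-f}   OUT={}

Merge at B0 (entry node, so the boundary value {} is joined with the incoming edge(s)): IN[B0] = {} ∩ OUT[B2] = {}
Applying B0's transfer function to that IN value gives OUT[B0] (row B0 above).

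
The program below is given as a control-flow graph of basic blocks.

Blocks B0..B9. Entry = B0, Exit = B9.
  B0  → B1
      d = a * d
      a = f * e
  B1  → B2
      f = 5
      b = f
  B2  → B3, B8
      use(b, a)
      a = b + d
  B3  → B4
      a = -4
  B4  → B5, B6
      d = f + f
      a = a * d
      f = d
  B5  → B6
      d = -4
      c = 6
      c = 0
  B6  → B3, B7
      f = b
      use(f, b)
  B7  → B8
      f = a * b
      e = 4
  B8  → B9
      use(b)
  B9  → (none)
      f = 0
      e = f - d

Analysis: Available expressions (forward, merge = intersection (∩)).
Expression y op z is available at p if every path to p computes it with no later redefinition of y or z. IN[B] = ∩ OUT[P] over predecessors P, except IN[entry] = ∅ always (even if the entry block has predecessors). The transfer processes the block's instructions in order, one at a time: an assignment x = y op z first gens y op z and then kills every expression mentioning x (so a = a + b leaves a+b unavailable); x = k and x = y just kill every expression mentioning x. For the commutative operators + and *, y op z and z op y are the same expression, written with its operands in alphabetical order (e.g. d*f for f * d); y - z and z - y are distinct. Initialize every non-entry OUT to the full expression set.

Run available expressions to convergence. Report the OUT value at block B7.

Answer: {a*b}

Derivation:
Per-block solution:
  B0:   IN={}   OUT={e*f}
  B1:   IN={e*f}   OUT={}
  B2:   IN={}   OUT={b+d}
  B3:   IN={}   OUT={}
  B4:   IN={}   OUT={}
  B5:   IN={}   OUT={}
  B6:   IN={}   OUT={}
  B7:   IN={}   OUT={a*b}
  B8:   IN={}   OUT={}
  B9:   IN={}   OUT={f-d}

Merge at B7: IN[B7] = OUT[B6] = {}
Applying B7's transfer function to that IN value gives OUT[B7] (row B7 above).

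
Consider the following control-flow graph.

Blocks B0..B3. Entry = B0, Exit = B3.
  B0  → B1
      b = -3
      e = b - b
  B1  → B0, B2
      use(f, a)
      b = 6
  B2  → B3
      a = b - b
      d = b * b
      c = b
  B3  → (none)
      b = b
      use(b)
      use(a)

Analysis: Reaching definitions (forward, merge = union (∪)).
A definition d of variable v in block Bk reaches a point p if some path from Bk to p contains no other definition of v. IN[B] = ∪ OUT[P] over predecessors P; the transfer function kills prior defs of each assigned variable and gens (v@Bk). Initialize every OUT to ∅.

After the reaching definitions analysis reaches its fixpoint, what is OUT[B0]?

Answer: {b@B0, e@B0}

Working:
Converged values:
  B0:  IN={b@B1, e@B0}  OUT={b@B0, e@B0}
  B1:  IN={b@B0, e@B0}  OUT={b@B1, e@B0}
  B2:  IN={b@B1, e@B0}  OUT={a@B2, b@B1, c@B2, d@B2, e@B0}
  B3:  IN={a@B2, b@B1, c@B2, d@B2, e@B0}  OUT={a@B2, b@B3, c@B2, d@B2, e@B0}

Merge at B0 (entry node, so the boundary value {} is joined with the incoming edge(s)): IN[B0] = {} ⊔ OUT[B1] = {b@B1, e@B0}
Applying B0's transfer function to that IN value gives OUT[B0] (row B0 above).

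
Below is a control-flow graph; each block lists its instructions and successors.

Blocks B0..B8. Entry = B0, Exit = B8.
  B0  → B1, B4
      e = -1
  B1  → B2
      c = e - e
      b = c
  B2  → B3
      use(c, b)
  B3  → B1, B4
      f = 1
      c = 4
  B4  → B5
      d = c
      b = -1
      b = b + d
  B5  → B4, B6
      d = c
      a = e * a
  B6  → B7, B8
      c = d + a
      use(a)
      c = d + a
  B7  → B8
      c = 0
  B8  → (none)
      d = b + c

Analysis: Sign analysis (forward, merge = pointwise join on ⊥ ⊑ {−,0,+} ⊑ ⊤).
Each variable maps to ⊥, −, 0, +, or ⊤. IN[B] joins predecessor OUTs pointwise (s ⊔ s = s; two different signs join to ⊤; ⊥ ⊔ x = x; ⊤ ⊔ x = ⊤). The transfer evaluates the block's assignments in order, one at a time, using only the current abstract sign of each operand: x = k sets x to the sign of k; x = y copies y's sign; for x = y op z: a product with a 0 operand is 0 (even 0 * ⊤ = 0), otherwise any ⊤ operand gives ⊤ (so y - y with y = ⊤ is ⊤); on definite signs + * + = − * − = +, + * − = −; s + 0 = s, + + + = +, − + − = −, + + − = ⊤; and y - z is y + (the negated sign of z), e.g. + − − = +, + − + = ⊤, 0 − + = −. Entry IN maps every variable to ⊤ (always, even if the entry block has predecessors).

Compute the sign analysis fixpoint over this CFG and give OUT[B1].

Converged values:
  B0:   IN=(all ⊤)   OUT={e:-; rest ⊤}
  B1:   IN={e:-; rest ⊤}   OUT={e:-; rest ⊤}
  B2:   IN={e:-; rest ⊤}   OUT={e:-; rest ⊤}
  B3:   IN={e:-; rest ⊤}   OUT={c:+, e:-, f:+; rest ⊤}
  B4:   IN={e:-; rest ⊤}   OUT={e:-; rest ⊤}
  B5:   IN={e:-; rest ⊤}   OUT={e:-; rest ⊤}
  B6:   IN={e:-; rest ⊤}   OUT={e:-; rest ⊤}
  B7:   IN={e:-; rest ⊤}   OUT={c:0, e:-; rest ⊤}
  B8:   IN={e:-; rest ⊤}   OUT={e:-; rest ⊤}

Merge at B1: IN[B1] = OUT[B0] ⊔ OUT[B3] = {a: ⊤, b: ⊤, c: ⊤, d: ⊤, e: -, f: ⊤}
Applying B1's transfer function to that IN value gives OUT[B1] (row B1 above).

Answer: {a: ⊤, b: ⊤, c: ⊤, d: ⊤, e: -, f: ⊤}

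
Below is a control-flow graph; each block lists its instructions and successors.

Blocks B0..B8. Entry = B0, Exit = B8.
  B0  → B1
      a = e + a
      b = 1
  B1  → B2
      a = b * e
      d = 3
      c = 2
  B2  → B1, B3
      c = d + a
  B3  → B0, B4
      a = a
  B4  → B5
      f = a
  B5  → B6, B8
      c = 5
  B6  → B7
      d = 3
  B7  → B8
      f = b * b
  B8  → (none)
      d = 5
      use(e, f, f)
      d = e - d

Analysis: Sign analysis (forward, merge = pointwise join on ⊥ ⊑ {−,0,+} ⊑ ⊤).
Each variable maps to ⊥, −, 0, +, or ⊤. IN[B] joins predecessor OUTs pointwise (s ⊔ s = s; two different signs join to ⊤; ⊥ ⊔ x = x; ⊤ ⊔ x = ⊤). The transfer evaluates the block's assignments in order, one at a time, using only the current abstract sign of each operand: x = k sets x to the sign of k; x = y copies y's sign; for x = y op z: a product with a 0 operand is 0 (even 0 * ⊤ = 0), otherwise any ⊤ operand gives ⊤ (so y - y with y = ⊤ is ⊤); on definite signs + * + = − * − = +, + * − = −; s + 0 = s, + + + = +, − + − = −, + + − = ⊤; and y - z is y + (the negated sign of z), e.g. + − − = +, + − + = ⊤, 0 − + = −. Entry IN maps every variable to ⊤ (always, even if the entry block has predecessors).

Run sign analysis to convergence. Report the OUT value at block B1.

Converged values:
  B0:  IN=(all ⊤)  OUT={b:+; rest ⊤}
  B1:  IN={b:+; rest ⊤}  OUT={b:+, c:+, d:+; rest ⊤}
  B2:  IN={b:+, c:+, d:+; rest ⊤}  OUT={b:+, d:+; rest ⊤}
  B3:  IN={b:+, d:+; rest ⊤}  OUT={b:+, d:+; rest ⊤}
  B4:  IN={b:+, d:+; rest ⊤}  OUT={b:+, d:+; rest ⊤}
  B5:  IN={b:+, d:+; rest ⊤}  OUT={b:+, c:+, d:+; rest ⊤}
  B6:  IN={b:+, c:+, d:+; rest ⊤}  OUT={b:+, c:+, d:+; rest ⊤}
  B7:  IN={b:+, c:+, d:+; rest ⊤}  OUT={b:+, c:+, d:+, f:+; rest ⊤}
  B8:  IN={b:+, c:+, d:+; rest ⊤}  OUT={b:+, c:+; rest ⊤}

Merge at B1: IN[B1] = OUT[B0] ⊔ OUT[B2] = {a: ⊤, b: +, c: ⊤, d: ⊤, e: ⊤, f: ⊤}
Applying B1's transfer function to that IN value gives OUT[B1] (row B1 above).

Answer: {a: ⊤, b: +, c: +, d: +, e: ⊤, f: ⊤}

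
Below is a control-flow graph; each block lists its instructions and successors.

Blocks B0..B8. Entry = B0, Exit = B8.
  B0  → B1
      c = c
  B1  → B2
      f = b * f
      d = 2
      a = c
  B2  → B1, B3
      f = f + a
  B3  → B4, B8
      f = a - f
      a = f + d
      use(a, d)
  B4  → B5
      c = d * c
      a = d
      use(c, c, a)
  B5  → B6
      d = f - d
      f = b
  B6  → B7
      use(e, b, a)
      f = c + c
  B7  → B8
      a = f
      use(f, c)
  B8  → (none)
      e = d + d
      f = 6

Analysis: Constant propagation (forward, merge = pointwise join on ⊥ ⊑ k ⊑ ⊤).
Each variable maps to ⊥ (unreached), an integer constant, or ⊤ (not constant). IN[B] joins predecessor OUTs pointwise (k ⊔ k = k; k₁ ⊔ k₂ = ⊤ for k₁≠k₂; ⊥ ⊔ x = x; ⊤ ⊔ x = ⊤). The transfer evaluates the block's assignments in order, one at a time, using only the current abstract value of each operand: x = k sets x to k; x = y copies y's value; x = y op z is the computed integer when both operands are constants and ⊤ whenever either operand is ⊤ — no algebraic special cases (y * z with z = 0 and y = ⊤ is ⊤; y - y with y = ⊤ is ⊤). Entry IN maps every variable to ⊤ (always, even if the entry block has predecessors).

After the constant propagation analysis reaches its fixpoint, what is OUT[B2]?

Answer: {a: ⊤, b: ⊤, c: ⊤, d: 2, e: ⊤, f: ⊤}

Working:
Per-block solution:
  B0: | IN=(all ⊤) | OUT=(all ⊤)
  B1: | IN=(all ⊤) | OUT={d:2; rest ⊤}
  B2: | IN={d:2; rest ⊤} | OUT={d:2; rest ⊤}
  B3: | IN={d:2; rest ⊤} | OUT={d:2; rest ⊤}
  B4: | IN={d:2; rest ⊤} | OUT={a:2, d:2; rest ⊤}
  B5: | IN={a:2, d:2; rest ⊤} | OUT={a:2; rest ⊤}
  B6: | IN={a:2; rest ⊤} | OUT={a:2; rest ⊤}
  B7: | IN={a:2; rest ⊤} | OUT=(all ⊤)
  B8: | IN=(all ⊤) | OUT={f:6; rest ⊤}

Merge at B2: IN[B2] = OUT[B1] = {a: ⊤, b: ⊤, c: ⊤, d: 2, e: ⊤, f: ⊤}
Applying B2's transfer function to that IN value gives OUT[B2] (row B2 above).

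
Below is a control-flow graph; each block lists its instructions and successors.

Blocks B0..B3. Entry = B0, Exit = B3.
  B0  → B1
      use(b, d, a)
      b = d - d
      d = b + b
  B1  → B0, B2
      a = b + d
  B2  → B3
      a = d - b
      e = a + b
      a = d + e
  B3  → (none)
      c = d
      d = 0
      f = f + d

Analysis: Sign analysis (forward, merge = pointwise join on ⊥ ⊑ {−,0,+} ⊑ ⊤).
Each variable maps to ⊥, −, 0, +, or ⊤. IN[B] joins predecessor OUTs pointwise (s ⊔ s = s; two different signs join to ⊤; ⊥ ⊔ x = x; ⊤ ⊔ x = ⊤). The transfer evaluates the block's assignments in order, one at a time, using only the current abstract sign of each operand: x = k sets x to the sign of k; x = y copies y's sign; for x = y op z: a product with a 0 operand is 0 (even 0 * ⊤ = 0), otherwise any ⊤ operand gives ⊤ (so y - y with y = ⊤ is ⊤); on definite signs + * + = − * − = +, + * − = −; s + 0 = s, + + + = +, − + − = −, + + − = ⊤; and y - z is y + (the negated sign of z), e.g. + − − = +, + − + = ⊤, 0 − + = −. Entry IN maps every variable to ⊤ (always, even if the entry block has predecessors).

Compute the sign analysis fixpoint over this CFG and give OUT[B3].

Fixpoint table:
  B0: | IN=(all ⊤) | OUT=(all ⊤)
  B1: | IN=(all ⊤) | OUT=(all ⊤)
  B2: | IN=(all ⊤) | OUT=(all ⊤)
  B3: | IN=(all ⊤) | OUT={d:0; rest ⊤}

Merge at B3: IN[B3] = OUT[B2] = {a: ⊤, b: ⊤, c: ⊤, d: ⊤, e: ⊤, f: ⊤}
Applying B3's transfer function to that IN value gives OUT[B3] (row B3 above).

Answer: {a: ⊤, b: ⊤, c: ⊤, d: 0, e: ⊤, f: ⊤}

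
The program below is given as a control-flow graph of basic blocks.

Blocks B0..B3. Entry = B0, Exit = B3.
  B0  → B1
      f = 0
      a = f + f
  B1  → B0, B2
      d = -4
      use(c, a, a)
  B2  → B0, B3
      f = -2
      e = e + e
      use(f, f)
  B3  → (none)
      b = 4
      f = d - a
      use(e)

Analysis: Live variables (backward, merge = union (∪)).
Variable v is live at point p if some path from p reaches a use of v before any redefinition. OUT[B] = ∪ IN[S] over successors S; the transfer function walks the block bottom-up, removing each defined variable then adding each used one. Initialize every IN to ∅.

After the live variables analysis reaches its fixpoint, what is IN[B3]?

Converged values:
  B0:  IN={c, e}  OUT={a, c, e}
  B1:  IN={a, c, e}  OUT={a, c, d, e}
  B2:  IN={a, c, d, e}  OUT={a, c, d, e}
  B3:  IN={a, d, e}  OUT={}

B3 is the boundary node: OUT[B3] = {}
Applying B3's transfer function to that OUT value gives IN[B3] (row B3 above).

Answer: {a, d, e}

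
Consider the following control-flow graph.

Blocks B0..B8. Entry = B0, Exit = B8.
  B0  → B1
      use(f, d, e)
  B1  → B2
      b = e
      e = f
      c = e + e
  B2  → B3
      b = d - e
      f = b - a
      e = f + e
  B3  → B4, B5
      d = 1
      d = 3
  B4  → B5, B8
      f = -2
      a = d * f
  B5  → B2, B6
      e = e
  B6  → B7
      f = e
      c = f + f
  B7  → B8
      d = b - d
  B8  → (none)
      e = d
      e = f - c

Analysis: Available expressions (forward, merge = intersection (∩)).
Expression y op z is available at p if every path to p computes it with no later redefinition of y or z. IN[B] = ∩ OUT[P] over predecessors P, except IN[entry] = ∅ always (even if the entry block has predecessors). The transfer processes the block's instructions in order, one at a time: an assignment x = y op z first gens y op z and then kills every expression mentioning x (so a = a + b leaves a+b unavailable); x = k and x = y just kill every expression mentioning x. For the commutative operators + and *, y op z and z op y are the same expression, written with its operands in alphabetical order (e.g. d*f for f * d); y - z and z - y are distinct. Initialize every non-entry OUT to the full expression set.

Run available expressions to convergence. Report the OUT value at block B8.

Answer: {f-c}

Working:
Fixpoint table:
  B0:  IN={}  OUT={}
  B1:  IN={}  OUT={e+e}
  B2:  IN={}  OUT={b-a}
  B3:  IN={b-a}  OUT={b-a}
  B4:  IN={b-a}  OUT={d*f}
  B5:  IN={}  OUT={}
  B6:  IN={}  OUT={f+f}
  B7:  IN={f+f}  OUT={f+f}
  B8:  IN={}  OUT={f-c}

Merge at B8: IN[B8] = OUT[B4] ∩ OUT[B7] = {}
Applying B8's transfer function to that IN value gives OUT[B8] (row B8 above).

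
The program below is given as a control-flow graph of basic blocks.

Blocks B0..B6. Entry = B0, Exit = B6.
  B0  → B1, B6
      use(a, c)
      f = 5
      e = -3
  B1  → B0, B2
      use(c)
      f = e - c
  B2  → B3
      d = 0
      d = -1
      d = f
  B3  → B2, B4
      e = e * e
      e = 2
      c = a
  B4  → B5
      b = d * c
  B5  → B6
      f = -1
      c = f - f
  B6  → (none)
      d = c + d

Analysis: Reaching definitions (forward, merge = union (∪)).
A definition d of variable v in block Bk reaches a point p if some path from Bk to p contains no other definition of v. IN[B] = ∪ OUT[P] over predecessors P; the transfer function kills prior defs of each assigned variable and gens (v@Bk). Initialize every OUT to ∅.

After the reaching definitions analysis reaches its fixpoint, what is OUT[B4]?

Answer: {b@B4, c@B3, d@B2, e@B3, f@B1}

Derivation:
Converged values:
  B0:  IN={e@B0, f@B1}  OUT={e@B0, f@B0}
  B1:  IN={e@B0, f@B0}  OUT={e@B0, f@B1}
  B2:  IN={c@B3, d@B2, e@B0, e@B3, f@B1}  OUT={c@B3, d@B2, e@B0, e@B3, f@B1}
  B3:  IN={c@B3, d@B2, e@B0, e@B3, f@B1}  OUT={c@B3, d@B2, e@B3, f@B1}
  B4:  IN={c@B3, d@B2, e@B3, f@B1}  OUT={b@B4, c@B3, d@B2, e@B3, f@B1}
  B5:  IN={b@B4, c@B3, d@B2, e@B3, f@B1}  OUT={b@B4, c@B5, d@B2, e@B3, f@B5}
  B6:  IN={b@B4, c@B5, d@B2, e@B0, e@B3, f@B0, f@B5}  OUT={b@B4, c@B5, d@B6, e@B0, e@B3, f@B0, f@B5}

Merge at B4: IN[B4] = OUT[B3] = {c@B3, d@B2, e@B3, f@B1}
Applying B4's transfer function to that IN value gives OUT[B4] (row B4 above).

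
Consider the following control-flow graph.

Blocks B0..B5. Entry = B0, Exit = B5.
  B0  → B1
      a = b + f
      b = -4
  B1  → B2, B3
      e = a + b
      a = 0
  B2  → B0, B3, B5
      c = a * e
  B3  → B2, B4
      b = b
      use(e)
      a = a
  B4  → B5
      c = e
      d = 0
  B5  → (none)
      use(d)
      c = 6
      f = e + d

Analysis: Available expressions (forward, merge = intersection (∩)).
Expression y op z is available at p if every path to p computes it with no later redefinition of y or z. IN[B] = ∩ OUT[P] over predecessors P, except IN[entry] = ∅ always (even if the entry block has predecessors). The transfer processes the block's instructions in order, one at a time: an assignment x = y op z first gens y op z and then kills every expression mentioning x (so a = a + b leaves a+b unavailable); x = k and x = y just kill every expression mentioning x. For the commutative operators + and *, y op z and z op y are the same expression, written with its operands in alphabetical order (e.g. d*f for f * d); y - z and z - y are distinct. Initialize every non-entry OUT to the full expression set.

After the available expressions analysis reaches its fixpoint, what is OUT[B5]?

Per-block solution:
  B0: | IN={} | OUT={}
  B1: | IN={} | OUT={}
  B2: | IN={} | OUT={a*e}
  B3: | IN={} | OUT={}
  B4: | IN={} | OUT={}
  B5: | IN={} | OUT={d+e}

Merge at B5: IN[B5] = OUT[B2] ∩ OUT[B4] = {}
Applying B5's transfer function to that IN value gives OUT[B5] (row B5 above).

Answer: {d+e}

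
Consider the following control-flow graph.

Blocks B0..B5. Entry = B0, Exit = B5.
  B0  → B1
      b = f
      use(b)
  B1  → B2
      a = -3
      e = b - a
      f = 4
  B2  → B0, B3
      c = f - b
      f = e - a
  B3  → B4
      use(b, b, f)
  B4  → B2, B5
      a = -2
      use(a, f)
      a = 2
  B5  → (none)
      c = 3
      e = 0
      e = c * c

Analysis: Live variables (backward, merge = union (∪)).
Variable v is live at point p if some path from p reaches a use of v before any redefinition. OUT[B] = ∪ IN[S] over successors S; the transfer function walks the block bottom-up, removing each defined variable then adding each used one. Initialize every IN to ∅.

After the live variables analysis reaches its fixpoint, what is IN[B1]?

Fixpoint table:
  B0: | IN={f} | OUT={b}
  B1: | IN={b} | OUT={a, b, e, f}
  B2: | IN={a, b, e, f} | OUT={b, e, f}
  B3: | IN={b, e, f} | OUT={b, e, f}
  B4: | IN={b, e, f} | OUT={a, b, e, f}
  B5: | IN={} | OUT={}

Merge at B1: OUT[B1] = IN[B2] = {a, b, e, f}
Applying B1's transfer function to that OUT value gives IN[B1] (row B1 above).

Answer: {b}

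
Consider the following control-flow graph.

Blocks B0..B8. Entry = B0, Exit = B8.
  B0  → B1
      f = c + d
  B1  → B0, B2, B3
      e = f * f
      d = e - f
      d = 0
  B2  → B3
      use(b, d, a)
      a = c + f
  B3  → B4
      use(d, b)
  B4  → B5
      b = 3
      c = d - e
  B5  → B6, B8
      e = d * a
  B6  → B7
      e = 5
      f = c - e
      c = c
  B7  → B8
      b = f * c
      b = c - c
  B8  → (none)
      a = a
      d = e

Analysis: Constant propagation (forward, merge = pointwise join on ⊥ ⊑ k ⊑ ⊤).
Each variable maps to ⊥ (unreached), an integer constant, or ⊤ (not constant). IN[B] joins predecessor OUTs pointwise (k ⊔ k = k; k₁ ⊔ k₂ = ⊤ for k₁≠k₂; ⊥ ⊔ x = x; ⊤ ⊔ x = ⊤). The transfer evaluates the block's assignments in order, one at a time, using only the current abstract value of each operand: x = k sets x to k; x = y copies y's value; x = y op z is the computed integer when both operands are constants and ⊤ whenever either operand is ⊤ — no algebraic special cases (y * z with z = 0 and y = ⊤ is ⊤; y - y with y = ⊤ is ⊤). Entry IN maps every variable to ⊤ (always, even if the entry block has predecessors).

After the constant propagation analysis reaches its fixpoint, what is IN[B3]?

Answer: {a: ⊤, b: ⊤, c: ⊤, d: 0, e: ⊤, f: ⊤}

Trace:
Fixpoint table:
  B0: | IN=(all ⊤) | OUT=(all ⊤)
  B1: | IN=(all ⊤) | OUT={d:0; rest ⊤}
  B2: | IN={d:0; rest ⊤} | OUT={d:0; rest ⊤}
  B3: | IN={d:0; rest ⊤} | OUT={d:0; rest ⊤}
  B4: | IN={d:0; rest ⊤} | OUT={b:3, d:0; rest ⊤}
  B5: | IN={b:3, d:0; rest ⊤} | OUT={b:3, d:0; rest ⊤}
  B6: | IN={b:3, d:0; rest ⊤} | OUT={b:3, d:0, e:5; rest ⊤}
  B7: | IN={b:3, d:0, e:5; rest ⊤} | OUT={d:0, e:5; rest ⊤}
  B8: | IN={d:0; rest ⊤} | OUT=(all ⊤)

Merge at B3: IN[B3] = OUT[B1] ⊔ OUT[B2] = {a: ⊤, b: ⊤, c: ⊤, d: 0, e: ⊤, f: ⊤}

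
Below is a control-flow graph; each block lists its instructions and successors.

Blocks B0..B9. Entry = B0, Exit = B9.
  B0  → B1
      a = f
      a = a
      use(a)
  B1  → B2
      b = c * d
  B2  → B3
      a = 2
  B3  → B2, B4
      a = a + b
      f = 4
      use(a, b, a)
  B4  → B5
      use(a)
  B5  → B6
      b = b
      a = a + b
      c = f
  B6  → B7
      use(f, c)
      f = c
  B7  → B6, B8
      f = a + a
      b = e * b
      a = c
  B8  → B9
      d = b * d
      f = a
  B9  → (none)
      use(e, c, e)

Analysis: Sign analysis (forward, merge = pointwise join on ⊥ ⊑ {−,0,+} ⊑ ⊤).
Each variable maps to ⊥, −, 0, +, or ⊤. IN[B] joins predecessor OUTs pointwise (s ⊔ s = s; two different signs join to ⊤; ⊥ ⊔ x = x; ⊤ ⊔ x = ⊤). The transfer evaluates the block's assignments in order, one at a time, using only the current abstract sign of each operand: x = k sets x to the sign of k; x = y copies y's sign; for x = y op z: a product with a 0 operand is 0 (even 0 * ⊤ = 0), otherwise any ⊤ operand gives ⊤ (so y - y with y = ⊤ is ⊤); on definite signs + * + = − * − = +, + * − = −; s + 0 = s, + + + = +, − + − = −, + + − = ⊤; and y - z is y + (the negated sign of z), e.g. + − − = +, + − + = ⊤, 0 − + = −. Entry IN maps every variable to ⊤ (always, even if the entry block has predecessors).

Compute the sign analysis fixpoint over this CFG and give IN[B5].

Answer: {a: ⊤, b: ⊤, c: ⊤, d: ⊤, e: ⊤, f: +}

Derivation:
Converged values:
  B0:   IN=(all ⊤)   OUT=(all ⊤)
  B1:   IN=(all ⊤)   OUT=(all ⊤)
  B2:   IN=(all ⊤)   OUT={a:+; rest ⊤}
  B3:   IN={a:+; rest ⊤}   OUT={f:+; rest ⊤}
  B4:   IN={f:+; rest ⊤}   OUT={f:+; rest ⊤}
  B5:   IN={f:+; rest ⊤}   OUT={c:+, f:+; rest ⊤}
  B6:   IN={c:+; rest ⊤}   OUT={c:+, f:+; rest ⊤}
  B7:   IN={c:+, f:+; rest ⊤}   OUT={a:+, c:+; rest ⊤}
  B8:   IN={a:+, c:+; rest ⊤}   OUT={a:+, c:+, f:+; rest ⊤}
  B9:   IN={a:+, c:+, f:+; rest ⊤}   OUT={a:+, c:+, f:+; rest ⊤}

Merge at B5: IN[B5] = OUT[B4] = {a: ⊤, b: ⊤, c: ⊤, d: ⊤, e: ⊤, f: +}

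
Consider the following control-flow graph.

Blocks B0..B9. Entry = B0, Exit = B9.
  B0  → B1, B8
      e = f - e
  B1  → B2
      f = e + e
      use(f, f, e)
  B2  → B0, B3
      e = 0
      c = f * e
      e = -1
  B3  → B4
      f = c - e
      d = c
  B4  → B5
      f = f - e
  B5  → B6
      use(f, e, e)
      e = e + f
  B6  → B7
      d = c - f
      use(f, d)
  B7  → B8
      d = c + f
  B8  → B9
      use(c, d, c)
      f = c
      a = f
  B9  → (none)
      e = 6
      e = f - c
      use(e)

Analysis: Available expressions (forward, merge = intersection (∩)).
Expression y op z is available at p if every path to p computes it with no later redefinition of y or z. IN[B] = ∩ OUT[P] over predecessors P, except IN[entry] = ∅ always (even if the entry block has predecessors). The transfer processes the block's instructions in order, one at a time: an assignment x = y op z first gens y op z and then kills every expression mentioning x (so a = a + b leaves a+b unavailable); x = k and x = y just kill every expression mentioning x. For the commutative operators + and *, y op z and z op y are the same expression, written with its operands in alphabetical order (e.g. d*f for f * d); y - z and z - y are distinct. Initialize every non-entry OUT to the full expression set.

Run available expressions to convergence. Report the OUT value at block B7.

Fixpoint table:
  B0:   IN={}   OUT={}
  B1:   IN={}   OUT={e+e}
  B2:   IN={e+e}   OUT={}
  B3:   IN={}   OUT={c-e}
  B4:   IN={c-e}   OUT={c-e}
  B5:   IN={c-e}   OUT={}
  B6:   IN={}   OUT={c-f}
  B7:   IN={c-f}   OUT={c+f, c-f}
  B8:   IN={}   OUT={}
  B9:   IN={}   OUT={f-c}

Merge at B7: IN[B7] = OUT[B6] = {c-f}
Applying B7's transfer function to that IN value gives OUT[B7] (row B7 above).

Answer: {c+f, c-f}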